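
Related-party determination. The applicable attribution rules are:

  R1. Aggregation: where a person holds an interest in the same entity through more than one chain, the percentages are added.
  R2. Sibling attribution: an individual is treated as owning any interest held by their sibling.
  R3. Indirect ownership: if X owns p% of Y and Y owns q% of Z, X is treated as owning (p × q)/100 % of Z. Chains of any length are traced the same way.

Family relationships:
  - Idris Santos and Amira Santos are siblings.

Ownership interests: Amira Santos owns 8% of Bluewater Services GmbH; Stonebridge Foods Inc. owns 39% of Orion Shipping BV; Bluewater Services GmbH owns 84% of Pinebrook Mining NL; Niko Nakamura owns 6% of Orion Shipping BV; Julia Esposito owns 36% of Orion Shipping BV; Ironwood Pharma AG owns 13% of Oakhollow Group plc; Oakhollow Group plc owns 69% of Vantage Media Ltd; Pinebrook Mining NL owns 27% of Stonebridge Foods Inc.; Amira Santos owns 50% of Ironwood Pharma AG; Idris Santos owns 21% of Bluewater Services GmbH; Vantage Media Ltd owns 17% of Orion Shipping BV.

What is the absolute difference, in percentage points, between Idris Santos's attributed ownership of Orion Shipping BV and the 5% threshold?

1.672442

By sibling attribution (R2), Idris Santos is treated as also owning Amira Santos's interest in Bluewater Services GmbH, giving 21% + 8% = 29%.
By sibling attribution (R2), Idris Santos is treated as owning Amira Santos's 50% interest in Ironwood Pharma AG.
Chain via Bluewater Services GmbH → Pinebrook Mining NL → Stonebridge Foods Inc. (R3): 29% × 84% × 27% × 39% = 2.565108% of Orion Shipping BV.
Chain via Ironwood Pharma AG → Oakhollow Group plc → Vantage Media Ltd (R3): 50% × 13% × 69% × 17% = 0.76245% of Orion Shipping BV.
Aggregating (R1): 2.565108% + 0.76245% = 3.327558%.
3.327558% falls short of the 5% threshold by 1.672442 percentage points.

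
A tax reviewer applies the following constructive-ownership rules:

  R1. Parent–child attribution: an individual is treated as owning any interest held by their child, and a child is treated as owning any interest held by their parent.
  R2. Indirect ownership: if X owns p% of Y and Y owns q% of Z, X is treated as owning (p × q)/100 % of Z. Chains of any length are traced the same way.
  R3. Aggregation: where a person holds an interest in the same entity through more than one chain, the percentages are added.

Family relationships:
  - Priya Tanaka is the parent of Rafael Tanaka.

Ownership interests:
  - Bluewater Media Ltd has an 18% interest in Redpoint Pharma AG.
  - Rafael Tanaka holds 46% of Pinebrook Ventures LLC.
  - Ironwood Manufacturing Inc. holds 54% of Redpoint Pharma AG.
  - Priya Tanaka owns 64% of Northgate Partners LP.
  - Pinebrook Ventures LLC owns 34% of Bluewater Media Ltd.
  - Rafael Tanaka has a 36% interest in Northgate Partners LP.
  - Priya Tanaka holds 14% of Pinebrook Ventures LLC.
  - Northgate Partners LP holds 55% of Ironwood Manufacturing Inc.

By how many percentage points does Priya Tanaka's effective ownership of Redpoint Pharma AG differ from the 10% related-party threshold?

By parent–child attribution (R1), Priya Tanaka is treated as also owning Rafael Tanaka's interest in Northgate Partners LP, giving 64% + 36% = 100%.
By parent–child attribution (R1), Priya Tanaka is treated as also owning Rafael Tanaka's interest in Pinebrook Ventures LLC, giving 14% + 46% = 60%.
Chain via Northgate Partners LP → Ironwood Manufacturing Inc. (R2): 100% × 55% × 54% = 29.7% of Redpoint Pharma AG.
Chain via Pinebrook Ventures LLC → Bluewater Media Ltd (R2): 60% × 34% × 18% = 3.672% of Redpoint Pharma AG.
Aggregating (R3): 29.7% + 3.672% = 33.372%.
33.372% exceeds the 10% threshold by 23.372 percentage points.

23.372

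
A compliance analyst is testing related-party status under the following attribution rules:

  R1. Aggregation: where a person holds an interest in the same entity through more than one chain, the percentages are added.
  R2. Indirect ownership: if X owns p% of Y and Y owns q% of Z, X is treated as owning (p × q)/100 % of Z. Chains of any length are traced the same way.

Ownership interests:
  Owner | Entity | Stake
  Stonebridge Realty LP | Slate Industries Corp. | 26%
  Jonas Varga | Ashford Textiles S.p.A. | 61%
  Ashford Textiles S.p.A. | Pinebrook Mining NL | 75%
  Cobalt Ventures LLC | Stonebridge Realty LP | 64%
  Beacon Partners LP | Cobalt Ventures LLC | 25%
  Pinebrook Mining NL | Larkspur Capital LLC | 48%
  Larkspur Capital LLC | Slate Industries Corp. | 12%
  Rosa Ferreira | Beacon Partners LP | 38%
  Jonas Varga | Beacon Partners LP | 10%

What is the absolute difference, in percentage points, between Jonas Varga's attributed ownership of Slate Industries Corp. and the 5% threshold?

Chain via Ashford Textiles S.p.A. → Pinebrook Mining NL → Larkspur Capital LLC (R2): 61% × 75% × 48% × 12% = 2.6352% of Slate Industries Corp.
Chain via Beacon Partners LP → Cobalt Ventures LLC → Stonebridge Realty LP (R2): 10% × 25% × 64% × 26% = 0.416% of Slate Industries Corp.
Aggregating (R1): 2.6352% + 0.416% = 3.0512%.
3.0512% falls short of the 5% threshold by 1.9488 percentage points.

1.9488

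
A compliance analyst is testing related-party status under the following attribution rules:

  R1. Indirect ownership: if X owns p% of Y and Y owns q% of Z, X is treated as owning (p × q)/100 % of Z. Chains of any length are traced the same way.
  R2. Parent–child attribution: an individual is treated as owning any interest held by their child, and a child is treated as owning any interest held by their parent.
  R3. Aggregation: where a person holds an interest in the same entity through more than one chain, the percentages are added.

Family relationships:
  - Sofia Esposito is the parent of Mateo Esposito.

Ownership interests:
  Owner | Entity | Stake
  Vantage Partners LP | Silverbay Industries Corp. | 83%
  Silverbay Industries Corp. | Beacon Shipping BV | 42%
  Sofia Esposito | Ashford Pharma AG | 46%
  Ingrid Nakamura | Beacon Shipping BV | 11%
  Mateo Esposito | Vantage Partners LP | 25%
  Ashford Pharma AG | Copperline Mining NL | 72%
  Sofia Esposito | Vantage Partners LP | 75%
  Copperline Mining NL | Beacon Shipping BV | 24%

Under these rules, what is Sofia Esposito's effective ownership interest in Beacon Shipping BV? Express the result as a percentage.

42.8088%

By parent–child attribution (R2), Sofia Esposito is treated as also owning Mateo Esposito's interest in Vantage Partners LP, giving 75% + 25% = 100%.
Chain via Ashford Pharma AG → Copperline Mining NL (R1): 46% × 72% × 24% = 7.9488% of Beacon Shipping BV.
Chain via Vantage Partners LP → Silverbay Industries Corp. (R1): 100% × 83% × 42% = 34.86% of Beacon Shipping BV.
Aggregating (R3): 7.9488% + 34.86% = 42.8088%.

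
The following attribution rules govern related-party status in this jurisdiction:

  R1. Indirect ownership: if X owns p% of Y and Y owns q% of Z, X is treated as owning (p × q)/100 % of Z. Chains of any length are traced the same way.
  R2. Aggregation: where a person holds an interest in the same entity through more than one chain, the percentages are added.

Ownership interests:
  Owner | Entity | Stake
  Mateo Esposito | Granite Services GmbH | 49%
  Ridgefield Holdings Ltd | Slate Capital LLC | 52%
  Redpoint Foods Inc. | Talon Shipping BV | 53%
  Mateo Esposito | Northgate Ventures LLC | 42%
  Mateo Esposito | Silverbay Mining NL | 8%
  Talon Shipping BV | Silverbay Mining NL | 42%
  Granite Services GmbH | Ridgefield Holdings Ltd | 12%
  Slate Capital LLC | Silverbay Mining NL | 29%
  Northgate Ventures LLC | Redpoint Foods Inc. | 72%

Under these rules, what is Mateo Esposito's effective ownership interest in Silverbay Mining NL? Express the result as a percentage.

15.618128%

Chain via Granite Services GmbH → Ridgefield Holdings Ltd → Slate Capital LLC (R1): 49% × 12% × 52% × 29% = 0.886704% of Silverbay Mining NL.
Chain via Northgate Ventures LLC → Redpoint Foods Inc. → Talon Shipping BV (R1): 42% × 72% × 53% × 42% = 6.731424% of Silverbay Mining NL.
Direct interest in Silverbay Mining NL: 8%.
Aggregating (R2): 0.886704% + 6.731424% + 8% = 15.618128%.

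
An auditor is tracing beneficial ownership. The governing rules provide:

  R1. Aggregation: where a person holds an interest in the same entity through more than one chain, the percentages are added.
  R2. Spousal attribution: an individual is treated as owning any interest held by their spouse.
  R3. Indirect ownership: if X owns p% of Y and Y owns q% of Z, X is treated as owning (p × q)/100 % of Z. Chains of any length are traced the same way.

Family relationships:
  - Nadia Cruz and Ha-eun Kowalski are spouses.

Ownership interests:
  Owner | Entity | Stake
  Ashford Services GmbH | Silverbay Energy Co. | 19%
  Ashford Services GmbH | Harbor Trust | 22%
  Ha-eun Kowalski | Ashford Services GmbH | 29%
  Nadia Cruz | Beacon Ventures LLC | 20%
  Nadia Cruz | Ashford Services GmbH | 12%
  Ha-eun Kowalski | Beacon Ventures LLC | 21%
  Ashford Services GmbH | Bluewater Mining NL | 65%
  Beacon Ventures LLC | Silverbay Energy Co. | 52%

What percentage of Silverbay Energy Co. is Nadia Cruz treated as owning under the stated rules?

By spousal attribution (R2), Nadia Cruz is treated as also owning Ha-eun Kowalski's interest in Ashford Services GmbH, giving 12% + 29% = 41%.
By spousal attribution (R2), Nadia Cruz is treated as also owning Ha-eun Kowalski's interest in Beacon Ventures LLC, giving 20% + 21% = 41%.
Chain via Ashford Services GmbH (R3): 41% × 19% = 7.79% of Silverbay Energy Co.
Chain via Beacon Ventures LLC (R3): 41% × 52% = 21.32% of Silverbay Energy Co.
Aggregating (R1): 7.79% + 21.32% = 29.11%.

29.11%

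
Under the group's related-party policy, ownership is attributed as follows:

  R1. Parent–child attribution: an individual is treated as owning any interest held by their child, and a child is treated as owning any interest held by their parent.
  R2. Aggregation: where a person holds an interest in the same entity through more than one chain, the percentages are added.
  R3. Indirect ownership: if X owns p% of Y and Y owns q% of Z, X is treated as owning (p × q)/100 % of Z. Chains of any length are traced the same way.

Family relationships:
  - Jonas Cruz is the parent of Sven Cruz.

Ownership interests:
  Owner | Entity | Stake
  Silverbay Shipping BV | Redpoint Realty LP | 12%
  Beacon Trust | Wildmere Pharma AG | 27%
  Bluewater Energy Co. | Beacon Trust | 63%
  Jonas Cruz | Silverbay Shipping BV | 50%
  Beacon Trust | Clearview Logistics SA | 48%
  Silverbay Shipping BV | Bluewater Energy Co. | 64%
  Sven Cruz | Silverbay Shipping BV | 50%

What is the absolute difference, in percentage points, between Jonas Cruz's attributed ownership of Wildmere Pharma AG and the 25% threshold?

By parent–child attribution (R1), Jonas Cruz is treated as also owning Sven Cruz's interest in Silverbay Shipping BV, giving 50% + 50% = 100%.
Chain via Silverbay Shipping BV → Bluewater Energy Co. → Beacon Trust (R3): 100% × 64% × 63% × 27% = 10.8864% of Wildmere Pharma AG.
10.8864% falls short of the 25% threshold by 14.1136 percentage points.

14.1136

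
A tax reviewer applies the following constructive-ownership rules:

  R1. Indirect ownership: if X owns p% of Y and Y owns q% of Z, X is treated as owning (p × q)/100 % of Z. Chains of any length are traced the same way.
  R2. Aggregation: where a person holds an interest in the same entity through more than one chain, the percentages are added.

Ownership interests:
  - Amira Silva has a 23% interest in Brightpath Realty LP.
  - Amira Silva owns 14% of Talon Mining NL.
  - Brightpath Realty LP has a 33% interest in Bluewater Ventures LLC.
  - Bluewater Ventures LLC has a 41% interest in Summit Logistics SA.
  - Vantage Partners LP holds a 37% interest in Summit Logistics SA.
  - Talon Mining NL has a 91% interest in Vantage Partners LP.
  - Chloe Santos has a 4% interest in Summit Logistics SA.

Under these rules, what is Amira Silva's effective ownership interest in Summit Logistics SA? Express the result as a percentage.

Chain via Talon Mining NL → Vantage Partners LP (R1): 14% × 91% × 37% = 4.7138% of Summit Logistics SA.
Chain via Brightpath Realty LP → Bluewater Ventures LLC (R1): 23% × 33% × 41% = 3.1119% of Summit Logistics SA.
Aggregating (R2): 4.7138% + 3.1119% = 7.8257%.

7.8257%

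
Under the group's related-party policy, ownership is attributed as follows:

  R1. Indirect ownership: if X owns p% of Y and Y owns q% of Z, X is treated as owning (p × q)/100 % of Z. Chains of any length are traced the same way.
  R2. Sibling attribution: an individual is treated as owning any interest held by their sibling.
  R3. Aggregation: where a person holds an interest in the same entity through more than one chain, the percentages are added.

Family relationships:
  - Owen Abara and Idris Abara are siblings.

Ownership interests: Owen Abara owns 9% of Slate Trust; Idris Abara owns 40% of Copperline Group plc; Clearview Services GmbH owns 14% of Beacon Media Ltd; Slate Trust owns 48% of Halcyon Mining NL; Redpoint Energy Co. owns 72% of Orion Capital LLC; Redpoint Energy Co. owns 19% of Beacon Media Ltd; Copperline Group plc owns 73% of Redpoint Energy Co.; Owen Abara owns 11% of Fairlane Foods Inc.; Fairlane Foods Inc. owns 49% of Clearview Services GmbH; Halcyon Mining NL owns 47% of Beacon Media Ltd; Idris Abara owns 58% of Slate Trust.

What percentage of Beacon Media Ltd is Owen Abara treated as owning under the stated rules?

21.4178%

By sibling attribution (R2), Owen Abara is treated as also owning Idris Abara's interest in Slate Trust, giving 9% + 58% = 67%.
By sibling attribution (R2), Owen Abara is treated as owning Idris Abara's 40% interest in Copperline Group plc.
Chain via Fairlane Foods Inc. → Clearview Services GmbH (R1): 11% × 49% × 14% = 0.7546% of Beacon Media Ltd.
Chain via Slate Trust → Halcyon Mining NL (R1): 67% × 48% × 47% = 15.1152% of Beacon Media Ltd.
Chain via Copperline Group plc → Redpoint Energy Co. (R1): 40% × 73% × 19% = 5.548% of Beacon Media Ltd.
Aggregating (R3): 0.7546% + 15.1152% + 5.548% = 21.4178%.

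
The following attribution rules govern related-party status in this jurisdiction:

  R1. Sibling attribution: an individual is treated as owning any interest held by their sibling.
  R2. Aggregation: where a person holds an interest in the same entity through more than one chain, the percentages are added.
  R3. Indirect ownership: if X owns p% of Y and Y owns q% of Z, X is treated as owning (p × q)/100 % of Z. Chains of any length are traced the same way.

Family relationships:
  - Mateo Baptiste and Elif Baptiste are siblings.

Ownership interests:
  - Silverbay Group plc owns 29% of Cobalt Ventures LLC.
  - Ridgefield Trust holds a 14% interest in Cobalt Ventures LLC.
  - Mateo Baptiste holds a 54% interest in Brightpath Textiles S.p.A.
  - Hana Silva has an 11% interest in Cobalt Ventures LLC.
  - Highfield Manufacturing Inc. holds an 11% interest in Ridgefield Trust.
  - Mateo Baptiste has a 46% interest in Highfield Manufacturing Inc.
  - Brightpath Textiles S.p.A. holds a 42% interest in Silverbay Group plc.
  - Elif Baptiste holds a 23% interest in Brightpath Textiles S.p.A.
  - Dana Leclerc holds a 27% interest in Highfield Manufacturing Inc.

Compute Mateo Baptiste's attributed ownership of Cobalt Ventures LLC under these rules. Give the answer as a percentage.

By sibling attribution (R1), Mateo Baptiste is treated as also owning Elif Baptiste's interest in Brightpath Textiles S.p.A, giving 54% + 23% = 77%.
Chain via Brightpath Textiles S.p.A. → Silverbay Group plc (R3): 77% × 42% × 29% = 9.3786% of Cobalt Ventures LLC.
Chain via Highfield Manufacturing Inc. → Ridgefield Trust (R3): 46% × 11% × 14% = 0.7084% of Cobalt Ventures LLC.
Aggregating (R2): 9.3786% + 0.7084% = 10.087%.

10.087%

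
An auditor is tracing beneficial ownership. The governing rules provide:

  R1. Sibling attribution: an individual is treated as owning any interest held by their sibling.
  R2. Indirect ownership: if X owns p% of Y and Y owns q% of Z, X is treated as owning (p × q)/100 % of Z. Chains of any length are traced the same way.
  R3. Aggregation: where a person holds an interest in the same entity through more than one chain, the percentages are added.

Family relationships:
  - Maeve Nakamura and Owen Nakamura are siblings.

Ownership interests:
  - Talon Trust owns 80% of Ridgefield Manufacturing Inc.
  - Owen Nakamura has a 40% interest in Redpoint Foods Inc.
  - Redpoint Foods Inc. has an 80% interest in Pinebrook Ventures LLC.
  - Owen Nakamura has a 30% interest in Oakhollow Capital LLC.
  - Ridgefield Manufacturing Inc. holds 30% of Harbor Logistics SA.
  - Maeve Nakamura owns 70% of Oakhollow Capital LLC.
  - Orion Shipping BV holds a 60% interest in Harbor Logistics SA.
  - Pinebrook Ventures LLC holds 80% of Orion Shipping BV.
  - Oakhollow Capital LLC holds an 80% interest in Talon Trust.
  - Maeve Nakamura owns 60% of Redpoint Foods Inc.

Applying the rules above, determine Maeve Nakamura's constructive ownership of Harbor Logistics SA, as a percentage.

By sibling attribution (R1), Maeve Nakamura is treated as also owning Owen Nakamura's interest in Oakhollow Capital LLC, giving 70% + 30% = 100%.
By sibling attribution (R1), Maeve Nakamura is treated as also owning Owen Nakamura's interest in Redpoint Foods Inc, giving 60% + 40% = 100%.
Chain via Oakhollow Capital LLC → Talon Trust → Ridgefield Manufacturing Inc. (R2): 100% × 80% × 80% × 30% = 19.2% of Harbor Logistics SA.
Chain via Redpoint Foods Inc. → Pinebrook Ventures LLC → Orion Shipping BV (R2): 100% × 80% × 80% × 60% = 38.4% of Harbor Logistics SA.
Aggregating (R3): 19.2% + 38.4% = 57.6%.

57.6%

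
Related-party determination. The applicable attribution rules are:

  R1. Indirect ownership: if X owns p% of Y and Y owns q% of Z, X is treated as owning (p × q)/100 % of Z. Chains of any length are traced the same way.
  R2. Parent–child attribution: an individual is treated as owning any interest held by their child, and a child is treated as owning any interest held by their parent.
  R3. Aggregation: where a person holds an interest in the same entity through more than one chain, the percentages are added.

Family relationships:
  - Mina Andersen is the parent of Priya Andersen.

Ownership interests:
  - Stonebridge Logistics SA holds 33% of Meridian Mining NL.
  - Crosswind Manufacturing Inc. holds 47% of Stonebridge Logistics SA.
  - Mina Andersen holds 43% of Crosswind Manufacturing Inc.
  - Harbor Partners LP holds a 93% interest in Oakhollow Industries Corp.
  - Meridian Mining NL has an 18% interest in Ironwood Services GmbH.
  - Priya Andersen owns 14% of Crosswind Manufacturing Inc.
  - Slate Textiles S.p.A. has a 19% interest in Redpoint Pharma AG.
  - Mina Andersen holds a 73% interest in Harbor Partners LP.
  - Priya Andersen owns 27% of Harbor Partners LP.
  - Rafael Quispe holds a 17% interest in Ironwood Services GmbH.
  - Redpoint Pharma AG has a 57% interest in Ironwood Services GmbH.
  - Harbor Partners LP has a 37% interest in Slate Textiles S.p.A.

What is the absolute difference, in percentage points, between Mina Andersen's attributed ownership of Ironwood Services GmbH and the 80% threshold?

74.401574

By parent–child attribution (R2), Mina Andersen is treated as also owning Priya Andersen's interest in Crosswind Manufacturing Inc, giving 43% + 14% = 57%.
By parent–child attribution (R2), Mina Andersen is treated as also owning Priya Andersen's interest in Harbor Partners LP, giving 73% + 27% = 100%.
Chain via Crosswind Manufacturing Inc. → Stonebridge Logistics SA → Meridian Mining NL (R1): 57% × 47% × 33% × 18% = 1.591326% of Ironwood Services GmbH.
Chain via Harbor Partners LP → Slate Textiles S.p.A. → Redpoint Pharma AG (R1): 100% × 37% × 19% × 57% = 4.0071% of Ironwood Services GmbH.
Aggregating (R3): 1.591326% + 4.0071% = 5.598426%.
5.598426% falls short of the 80% threshold by 74.401574 percentage points.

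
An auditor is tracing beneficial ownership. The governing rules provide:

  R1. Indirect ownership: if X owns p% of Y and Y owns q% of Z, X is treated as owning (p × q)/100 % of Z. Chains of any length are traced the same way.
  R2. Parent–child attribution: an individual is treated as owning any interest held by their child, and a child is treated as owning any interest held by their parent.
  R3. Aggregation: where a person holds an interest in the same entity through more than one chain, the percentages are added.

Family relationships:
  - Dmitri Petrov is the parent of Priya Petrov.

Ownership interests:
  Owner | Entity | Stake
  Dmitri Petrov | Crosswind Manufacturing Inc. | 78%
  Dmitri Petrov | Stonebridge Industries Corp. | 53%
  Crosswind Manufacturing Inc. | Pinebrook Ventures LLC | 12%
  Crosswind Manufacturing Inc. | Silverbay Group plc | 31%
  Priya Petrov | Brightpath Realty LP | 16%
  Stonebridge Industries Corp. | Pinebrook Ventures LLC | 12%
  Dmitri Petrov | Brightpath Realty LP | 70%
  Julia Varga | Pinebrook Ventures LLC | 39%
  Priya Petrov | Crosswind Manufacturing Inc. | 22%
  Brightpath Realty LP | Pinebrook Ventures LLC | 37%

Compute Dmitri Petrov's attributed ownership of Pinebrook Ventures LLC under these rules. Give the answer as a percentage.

50.18%

By parent–child attribution (R2), Dmitri Petrov is treated as also owning Priya Petrov's interest in Crosswind Manufacturing Inc, giving 78% + 22% = 100%.
By parent–child attribution (R2), Dmitri Petrov is treated as also owning Priya Petrov's interest in Brightpath Realty LP, giving 70% + 16% = 86%.
Chain via Stonebridge Industries Corp. (R1): 53% × 12% = 6.36% of Pinebrook Ventures LLC.
Chain via Crosswind Manufacturing Inc. (R1): 100% × 12% = 12% of Pinebrook Ventures LLC.
Chain via Brightpath Realty LP (R1): 86% × 37% = 31.82% of Pinebrook Ventures LLC.
Aggregating (R3): 6.36% + 12% + 31.82% = 50.18%.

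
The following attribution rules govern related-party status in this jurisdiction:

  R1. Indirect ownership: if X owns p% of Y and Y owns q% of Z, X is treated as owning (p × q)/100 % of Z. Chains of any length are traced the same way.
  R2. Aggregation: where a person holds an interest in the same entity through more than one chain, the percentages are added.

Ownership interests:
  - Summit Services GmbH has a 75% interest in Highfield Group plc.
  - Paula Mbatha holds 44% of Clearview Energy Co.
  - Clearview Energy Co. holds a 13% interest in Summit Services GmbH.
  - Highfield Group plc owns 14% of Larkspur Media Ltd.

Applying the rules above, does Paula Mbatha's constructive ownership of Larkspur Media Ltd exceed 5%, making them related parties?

No

Chain via Clearview Energy Co. → Summit Services GmbH → Highfield Group plc (R1): 44% × 13% × 75% × 14% = 0.6006% of Larkspur Media Ltd.
0.6006% does not exceed the 5% threshold, so Paula is not a related party to Larkspur Media Ltd.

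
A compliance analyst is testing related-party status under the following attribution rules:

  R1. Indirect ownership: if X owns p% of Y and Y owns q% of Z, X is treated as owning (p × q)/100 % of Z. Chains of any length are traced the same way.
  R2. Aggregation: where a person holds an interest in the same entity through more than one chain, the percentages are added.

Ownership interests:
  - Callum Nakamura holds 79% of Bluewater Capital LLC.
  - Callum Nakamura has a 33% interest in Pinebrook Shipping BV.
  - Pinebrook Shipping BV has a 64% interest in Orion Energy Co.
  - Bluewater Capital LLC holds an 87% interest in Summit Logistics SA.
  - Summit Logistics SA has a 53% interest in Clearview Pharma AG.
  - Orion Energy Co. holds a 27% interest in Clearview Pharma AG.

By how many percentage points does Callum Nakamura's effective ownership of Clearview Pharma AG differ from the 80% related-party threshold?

37.8707

Chain via Pinebrook Shipping BV → Orion Energy Co. (R1): 33% × 64% × 27% = 5.7024% of Clearview Pharma AG.
Chain via Bluewater Capital LLC → Summit Logistics SA (R1): 79% × 87% × 53% = 36.4269% of Clearview Pharma AG.
Aggregating (R2): 5.7024% + 36.4269% = 42.1293%.
42.1293% falls short of the 80% threshold by 37.8707 percentage points.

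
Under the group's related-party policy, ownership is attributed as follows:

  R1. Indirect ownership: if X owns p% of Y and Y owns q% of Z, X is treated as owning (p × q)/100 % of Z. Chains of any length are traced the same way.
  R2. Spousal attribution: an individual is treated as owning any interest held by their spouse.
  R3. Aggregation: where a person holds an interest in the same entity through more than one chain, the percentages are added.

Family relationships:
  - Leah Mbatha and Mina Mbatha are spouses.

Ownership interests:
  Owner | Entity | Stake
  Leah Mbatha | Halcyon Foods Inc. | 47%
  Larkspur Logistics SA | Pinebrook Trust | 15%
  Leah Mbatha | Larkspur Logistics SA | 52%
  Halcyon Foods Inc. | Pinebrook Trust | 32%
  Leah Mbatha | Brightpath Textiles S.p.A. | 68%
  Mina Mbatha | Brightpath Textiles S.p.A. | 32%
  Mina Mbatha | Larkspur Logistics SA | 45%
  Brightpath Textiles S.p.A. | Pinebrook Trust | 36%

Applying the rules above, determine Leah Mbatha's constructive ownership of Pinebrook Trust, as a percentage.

65.59%

By spousal attribution (R2), Leah Mbatha is treated as also owning Mina Mbatha's interest in Larkspur Logistics SA, giving 52% + 45% = 97%.
By spousal attribution (R2), Leah Mbatha is treated as also owning Mina Mbatha's interest in Brightpath Textiles S.p.A, giving 68% + 32% = 100%.
Chain via Larkspur Logistics SA (R1): 97% × 15% = 14.55% of Pinebrook Trust.
Chain via Brightpath Textiles S.p.A. (R1): 100% × 36% = 36% of Pinebrook Trust.
Chain via Halcyon Foods Inc. (R1): 47% × 32% = 15.04% of Pinebrook Trust.
Aggregating (R3): 14.55% + 36% + 15.04% = 65.59%.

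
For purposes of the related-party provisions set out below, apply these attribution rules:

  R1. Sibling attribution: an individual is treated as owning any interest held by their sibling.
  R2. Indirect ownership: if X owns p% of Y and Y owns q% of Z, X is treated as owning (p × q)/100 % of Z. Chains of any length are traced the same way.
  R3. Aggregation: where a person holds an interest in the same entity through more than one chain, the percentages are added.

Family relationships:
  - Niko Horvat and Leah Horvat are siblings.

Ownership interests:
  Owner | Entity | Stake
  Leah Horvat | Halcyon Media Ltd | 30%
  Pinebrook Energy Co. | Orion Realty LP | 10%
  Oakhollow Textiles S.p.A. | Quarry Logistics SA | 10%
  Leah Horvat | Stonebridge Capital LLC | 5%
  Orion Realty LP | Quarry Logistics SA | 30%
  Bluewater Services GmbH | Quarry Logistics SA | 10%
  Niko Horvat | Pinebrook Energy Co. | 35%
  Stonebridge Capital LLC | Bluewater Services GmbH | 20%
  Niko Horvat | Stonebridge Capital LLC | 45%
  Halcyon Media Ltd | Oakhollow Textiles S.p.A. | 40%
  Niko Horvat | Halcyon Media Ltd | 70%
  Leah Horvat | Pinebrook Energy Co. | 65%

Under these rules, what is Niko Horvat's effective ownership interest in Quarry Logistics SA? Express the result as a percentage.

By sibling attribution (R1), Niko Horvat is treated as also owning Leah Horvat's interest in Halcyon Media Ltd, giving 70% + 30% = 100%.
By sibling attribution (R1), Niko Horvat is treated as also owning Leah Horvat's interest in Pinebrook Energy Co, giving 35% + 65% = 100%.
By sibling attribution (R1), Niko Horvat is treated as also owning Leah Horvat's interest in Stonebridge Capital LLC, giving 45% + 5% = 50%.
Chain via Halcyon Media Ltd → Oakhollow Textiles S.p.A. (R2): 100% × 40% × 10% = 4% of Quarry Logistics SA.
Chain via Pinebrook Energy Co. → Orion Realty LP (R2): 100% × 10% × 30% = 3% of Quarry Logistics SA.
Chain via Stonebridge Capital LLC → Bluewater Services GmbH (R2): 50% × 20% × 10% = 1% of Quarry Logistics SA.
Aggregating (R3): 4% + 3% + 1% = 8%.

8%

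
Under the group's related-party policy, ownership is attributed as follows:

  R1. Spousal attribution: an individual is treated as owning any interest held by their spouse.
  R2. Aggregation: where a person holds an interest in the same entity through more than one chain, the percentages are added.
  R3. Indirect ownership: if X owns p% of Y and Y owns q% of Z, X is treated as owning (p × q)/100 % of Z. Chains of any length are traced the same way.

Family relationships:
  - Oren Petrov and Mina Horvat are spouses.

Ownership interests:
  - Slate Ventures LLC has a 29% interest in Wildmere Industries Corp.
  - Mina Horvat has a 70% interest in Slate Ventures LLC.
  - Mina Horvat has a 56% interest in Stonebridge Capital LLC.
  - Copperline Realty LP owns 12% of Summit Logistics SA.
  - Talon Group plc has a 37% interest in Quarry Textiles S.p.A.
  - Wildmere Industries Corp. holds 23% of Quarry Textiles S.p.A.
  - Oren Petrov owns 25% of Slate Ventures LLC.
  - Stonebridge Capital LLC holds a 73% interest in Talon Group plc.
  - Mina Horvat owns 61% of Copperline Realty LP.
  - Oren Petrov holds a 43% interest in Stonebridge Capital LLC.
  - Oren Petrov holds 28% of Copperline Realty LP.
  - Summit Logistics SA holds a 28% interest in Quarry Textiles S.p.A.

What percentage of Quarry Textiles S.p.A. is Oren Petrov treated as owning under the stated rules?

By spousal attribution (R1), Oren Petrov is treated as also owning Mina Horvat's interest in Stonebridge Capital LLC, giving 43% + 56% = 99%.
By spousal attribution (R1), Oren Petrov is treated as also owning Mina Horvat's interest in Copperline Realty LP, giving 28% + 61% = 89%.
By spousal attribution (R1), Oren Petrov is treated as also owning Mina Horvat's interest in Slate Ventures LLC, giving 25% + 70% = 95%.
Chain via Stonebridge Capital LLC → Talon Group plc (R3): 99% × 73% × 37% = 26.7399% of Quarry Textiles S.p.A.
Chain via Copperline Realty LP → Summit Logistics SA (R3): 89% × 12% × 28% = 2.9904% of Quarry Textiles S.p.A.
Chain via Slate Ventures LLC → Wildmere Industries Corp. (R3): 95% × 29% × 23% = 6.3365% of Quarry Textiles S.p.A.
Aggregating (R2): 26.7399% + 2.9904% + 6.3365% = 36.0668%.

36.0668%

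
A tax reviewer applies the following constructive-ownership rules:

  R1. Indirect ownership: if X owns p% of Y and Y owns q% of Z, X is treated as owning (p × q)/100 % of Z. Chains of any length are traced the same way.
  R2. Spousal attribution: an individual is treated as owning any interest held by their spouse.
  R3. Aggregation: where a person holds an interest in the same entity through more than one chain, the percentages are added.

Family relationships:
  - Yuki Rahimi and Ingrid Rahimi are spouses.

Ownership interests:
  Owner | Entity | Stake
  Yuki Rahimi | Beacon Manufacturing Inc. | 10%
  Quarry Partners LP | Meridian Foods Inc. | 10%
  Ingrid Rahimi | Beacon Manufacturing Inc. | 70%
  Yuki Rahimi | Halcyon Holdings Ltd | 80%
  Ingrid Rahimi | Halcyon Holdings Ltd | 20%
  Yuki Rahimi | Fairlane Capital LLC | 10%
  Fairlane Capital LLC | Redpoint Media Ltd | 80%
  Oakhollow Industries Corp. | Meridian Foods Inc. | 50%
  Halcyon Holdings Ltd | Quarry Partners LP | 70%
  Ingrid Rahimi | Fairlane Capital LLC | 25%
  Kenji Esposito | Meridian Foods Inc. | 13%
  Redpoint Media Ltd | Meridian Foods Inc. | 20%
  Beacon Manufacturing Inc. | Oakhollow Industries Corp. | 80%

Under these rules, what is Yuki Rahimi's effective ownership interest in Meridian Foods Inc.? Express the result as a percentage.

By spousal attribution (R2), Yuki Rahimi is treated as also owning Ingrid Rahimi's interest in Fairlane Capital LLC, giving 10% + 25% = 35%.
By spousal attribution (R2), Yuki Rahimi is treated as also owning Ingrid Rahimi's interest in Beacon Manufacturing Inc, giving 10% + 70% = 80%.
By spousal attribution (R2), Yuki Rahimi is treated as also owning Ingrid Rahimi's interest in Halcyon Holdings Ltd, giving 80% + 20% = 100%.
Chain via Fairlane Capital LLC → Redpoint Media Ltd (R1): 35% × 80% × 20% = 5.6% of Meridian Foods Inc.
Chain via Beacon Manufacturing Inc. → Oakhollow Industries Corp. (R1): 80% × 80% × 50% = 32% of Meridian Foods Inc.
Chain via Halcyon Holdings Ltd → Quarry Partners LP (R1): 100% × 70% × 10% = 7% of Meridian Foods Inc.
Aggregating (R3): 5.6% + 32% + 7% = 44.6%.

44.6%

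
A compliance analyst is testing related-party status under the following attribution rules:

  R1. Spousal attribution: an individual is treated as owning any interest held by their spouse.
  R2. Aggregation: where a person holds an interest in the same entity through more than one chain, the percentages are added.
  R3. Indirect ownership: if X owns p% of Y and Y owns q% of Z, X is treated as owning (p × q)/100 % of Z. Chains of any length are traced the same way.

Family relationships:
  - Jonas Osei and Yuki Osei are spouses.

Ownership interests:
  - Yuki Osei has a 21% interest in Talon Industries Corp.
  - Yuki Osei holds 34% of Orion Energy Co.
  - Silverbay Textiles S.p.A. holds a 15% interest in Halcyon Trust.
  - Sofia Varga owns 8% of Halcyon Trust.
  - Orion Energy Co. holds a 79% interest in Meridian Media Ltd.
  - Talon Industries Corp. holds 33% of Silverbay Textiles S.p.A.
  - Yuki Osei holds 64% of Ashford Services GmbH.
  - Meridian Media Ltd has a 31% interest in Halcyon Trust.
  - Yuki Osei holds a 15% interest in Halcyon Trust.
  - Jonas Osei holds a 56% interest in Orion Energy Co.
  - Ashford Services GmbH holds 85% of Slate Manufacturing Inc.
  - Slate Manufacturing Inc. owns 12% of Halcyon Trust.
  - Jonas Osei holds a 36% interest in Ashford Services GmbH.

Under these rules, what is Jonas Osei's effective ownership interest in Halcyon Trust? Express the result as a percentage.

By spousal attribution (R1), Jonas Osei is treated as also owning Yuki Osei's interest in Orion Energy Co, giving 56% + 34% = 90%.
By spousal attribution (R1), Jonas Osei is treated as also owning Yuki Osei's interest in Ashford Services GmbH, giving 36% + 64% = 100%.
By spousal attribution (R1), Jonas Osei is treated as owning Yuki Osei's 21% interest in Talon Industries Corp.
By spousal attribution (R1), Jonas Osei is treated as owning Yuki Osei's 15% interest in Halcyon Trust.
Chain via Orion Energy Co. → Meridian Media Ltd (R3): 90% × 79% × 31% = 22.041% of Halcyon Trust.
Chain via Ashford Services GmbH → Slate Manufacturing Inc. (R3): 100% × 85% × 12% = 10.2% of Halcyon Trust.
Chain via Talon Industries Corp. → Silverbay Textiles S.p.A. (R3): 21% × 33% × 15% = 1.0395% of Halcyon Trust.
Direct interest in Halcyon Trust: 15%.
Aggregating (R2): 22.041% + 10.2% + 1.0395% + 15% = 48.2805%.

48.2805%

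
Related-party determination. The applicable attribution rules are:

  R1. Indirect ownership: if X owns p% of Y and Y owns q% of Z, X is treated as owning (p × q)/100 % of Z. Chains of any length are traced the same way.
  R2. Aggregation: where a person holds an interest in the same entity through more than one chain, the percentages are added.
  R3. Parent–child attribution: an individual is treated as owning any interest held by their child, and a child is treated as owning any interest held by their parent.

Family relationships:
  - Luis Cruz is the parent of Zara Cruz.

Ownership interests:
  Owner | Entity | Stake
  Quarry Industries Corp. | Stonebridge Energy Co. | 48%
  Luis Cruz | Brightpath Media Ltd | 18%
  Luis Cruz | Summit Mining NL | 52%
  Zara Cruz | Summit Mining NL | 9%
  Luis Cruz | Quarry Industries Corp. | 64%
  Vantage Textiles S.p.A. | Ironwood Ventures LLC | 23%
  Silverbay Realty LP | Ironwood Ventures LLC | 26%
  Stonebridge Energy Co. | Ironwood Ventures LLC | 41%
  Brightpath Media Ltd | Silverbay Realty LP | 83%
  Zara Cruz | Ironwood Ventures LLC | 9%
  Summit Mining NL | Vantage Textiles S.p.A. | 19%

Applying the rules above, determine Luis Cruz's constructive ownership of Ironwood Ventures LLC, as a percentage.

28.1453%

By parent–child attribution (R3), Luis Cruz is treated as also owning Zara Cruz's interest in Summit Mining NL, giving 52% + 9% = 61%.
By parent–child attribution (R3), Luis Cruz is treated as owning Zara Cruz's 9% interest in Ironwood Ventures LLC.
Chain via Brightpath Media Ltd → Silverbay Realty LP (R1): 18% × 83% × 26% = 3.8844% of Ironwood Ventures LLC.
Chain via Quarry Industries Corp. → Stonebridge Energy Co. (R1): 64% × 48% × 41% = 12.5952% of Ironwood Ventures LLC.
Chain via Summit Mining NL → Vantage Textiles S.p.A. (R1): 61% × 19% × 23% = 2.6657% of Ironwood Ventures LLC.
Direct interest in Ironwood Ventures LLC: 9%.
Aggregating (R2): 3.8844% + 12.5952% + 2.6657% + 9% = 28.1453%.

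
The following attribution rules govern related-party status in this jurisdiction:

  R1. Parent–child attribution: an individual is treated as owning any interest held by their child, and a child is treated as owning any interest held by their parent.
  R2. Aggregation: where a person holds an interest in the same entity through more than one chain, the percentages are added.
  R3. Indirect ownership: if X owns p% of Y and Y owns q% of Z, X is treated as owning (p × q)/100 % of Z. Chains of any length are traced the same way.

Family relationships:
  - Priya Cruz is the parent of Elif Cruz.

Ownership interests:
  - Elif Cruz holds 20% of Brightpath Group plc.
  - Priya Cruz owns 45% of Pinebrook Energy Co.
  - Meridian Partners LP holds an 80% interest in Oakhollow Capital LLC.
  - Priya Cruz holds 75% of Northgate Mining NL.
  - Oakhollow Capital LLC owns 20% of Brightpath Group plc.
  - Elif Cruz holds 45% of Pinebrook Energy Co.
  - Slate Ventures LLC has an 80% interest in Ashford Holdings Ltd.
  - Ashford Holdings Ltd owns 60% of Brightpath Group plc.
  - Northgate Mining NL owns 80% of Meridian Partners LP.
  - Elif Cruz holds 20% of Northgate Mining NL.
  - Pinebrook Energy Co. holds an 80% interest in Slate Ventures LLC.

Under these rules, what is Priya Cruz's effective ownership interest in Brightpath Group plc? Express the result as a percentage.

By parent–child attribution (R1), Priya Cruz is treated as also owning Elif Cruz's interest in Pinebrook Energy Co, giving 45% + 45% = 90%.
By parent–child attribution (R1), Priya Cruz is treated as also owning Elif Cruz's interest in Northgate Mining NL, giving 75% + 20% = 95%.
By parent–child attribution (R1), Priya Cruz is treated as owning Elif Cruz's 20% interest in Brightpath Group plc.
Chain via Pinebrook Energy Co. → Slate Ventures LLC → Ashford Holdings Ltd (R3): 90% × 80% × 80% × 60% = 34.56% of Brightpath Group plc.
Chain via Northgate Mining NL → Meridian Partners LP → Oakhollow Capital LLC (R3): 95% × 80% × 80% × 20% = 12.16% of Brightpath Group plc.
Direct interest in Brightpath Group plc: 20%.
Aggregating (R2): 34.56% + 12.16% + 20% = 66.72%.

66.72%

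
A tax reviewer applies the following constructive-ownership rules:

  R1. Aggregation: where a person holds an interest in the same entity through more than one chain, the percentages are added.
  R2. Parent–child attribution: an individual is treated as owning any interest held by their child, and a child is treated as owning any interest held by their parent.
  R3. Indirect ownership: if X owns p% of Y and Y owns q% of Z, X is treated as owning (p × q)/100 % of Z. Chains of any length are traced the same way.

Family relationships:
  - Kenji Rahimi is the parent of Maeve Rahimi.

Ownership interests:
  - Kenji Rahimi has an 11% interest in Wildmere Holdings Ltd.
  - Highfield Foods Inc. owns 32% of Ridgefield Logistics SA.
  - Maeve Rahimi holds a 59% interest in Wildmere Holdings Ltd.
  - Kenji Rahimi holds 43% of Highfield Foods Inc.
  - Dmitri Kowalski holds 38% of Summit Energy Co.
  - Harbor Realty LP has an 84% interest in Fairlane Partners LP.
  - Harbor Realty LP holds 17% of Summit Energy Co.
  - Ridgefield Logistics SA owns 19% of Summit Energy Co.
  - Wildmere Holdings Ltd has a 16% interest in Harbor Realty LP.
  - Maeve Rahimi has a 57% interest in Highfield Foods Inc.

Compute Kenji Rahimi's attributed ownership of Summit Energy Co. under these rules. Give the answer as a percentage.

7.984%

By parent–child attribution (R2), Kenji Rahimi is treated as also owning Maeve Rahimi's interest in Highfield Foods Inc, giving 43% + 57% = 100%.
By parent–child attribution (R2), Kenji Rahimi is treated as also owning Maeve Rahimi's interest in Wildmere Holdings Ltd, giving 11% + 59% = 70%.
Chain via Highfield Foods Inc. → Ridgefield Logistics SA (R3): 100% × 32% × 19% = 6.08% of Summit Energy Co.
Chain via Wildmere Holdings Ltd → Harbor Realty LP (R3): 70% × 16% × 17% = 1.904% of Summit Energy Co.
Aggregating (R1): 6.08% + 1.904% = 7.984%.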